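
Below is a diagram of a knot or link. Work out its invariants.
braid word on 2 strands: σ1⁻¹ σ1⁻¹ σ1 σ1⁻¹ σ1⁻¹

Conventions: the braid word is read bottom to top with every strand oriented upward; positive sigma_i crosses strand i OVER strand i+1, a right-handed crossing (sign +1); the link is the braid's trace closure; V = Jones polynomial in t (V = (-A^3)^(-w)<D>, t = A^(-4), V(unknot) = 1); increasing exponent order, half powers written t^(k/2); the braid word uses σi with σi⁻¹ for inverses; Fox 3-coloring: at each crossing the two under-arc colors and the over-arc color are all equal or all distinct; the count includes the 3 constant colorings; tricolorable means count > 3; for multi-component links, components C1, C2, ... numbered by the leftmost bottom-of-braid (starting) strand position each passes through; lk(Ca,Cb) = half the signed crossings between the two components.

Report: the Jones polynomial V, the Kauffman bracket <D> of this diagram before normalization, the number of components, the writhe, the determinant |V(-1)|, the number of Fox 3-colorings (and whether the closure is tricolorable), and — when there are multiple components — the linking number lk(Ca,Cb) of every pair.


Jones polynomial: V(t) = -t^-4 + t^-3 + t^-1
<D> = -A^-5 - A^3 + A^7; writhe -3
components 1, writhe -3 (5 crossings)
3-colorings: 9 of 3^5, det 3 — tricolorable
note: a (2,3) torus form — a single generator 3 times


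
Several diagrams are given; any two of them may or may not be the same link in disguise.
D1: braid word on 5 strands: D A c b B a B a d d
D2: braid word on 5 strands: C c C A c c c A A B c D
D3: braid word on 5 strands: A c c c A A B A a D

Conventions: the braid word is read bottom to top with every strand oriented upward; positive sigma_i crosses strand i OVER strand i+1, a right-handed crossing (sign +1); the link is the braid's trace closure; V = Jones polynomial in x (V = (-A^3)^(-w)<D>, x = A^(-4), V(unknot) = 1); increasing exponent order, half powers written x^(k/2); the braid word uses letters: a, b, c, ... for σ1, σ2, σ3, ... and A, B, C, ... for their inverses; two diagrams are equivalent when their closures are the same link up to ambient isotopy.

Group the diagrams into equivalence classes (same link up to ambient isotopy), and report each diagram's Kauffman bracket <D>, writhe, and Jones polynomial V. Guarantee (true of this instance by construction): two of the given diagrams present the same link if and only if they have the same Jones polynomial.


grouping into links: {D1} | {D2, D3}
V(D1) = 1  (w +2, c 10, <D> = A^6)
V(D2) = -x^-3 + x^-2 - x^-1 + 3 - x + x^2 - x^3  [12 crossings, <D> = -A^-18 + A^-14 - A^-10 + 3A^-6 - A^-2 + A^2 - A^6, w = -2]
V(D3) = -x^-3 + x^-2 - x^-1 + 3 - x + x^2 - x^3  (w -2, c 10, <D> = -A^-18 + A^-14 - A^-10 + 3A^-6 - A^-2 + A^2 - A^6)
key observation: comparing 3 Jones polynomials yields 2 groups


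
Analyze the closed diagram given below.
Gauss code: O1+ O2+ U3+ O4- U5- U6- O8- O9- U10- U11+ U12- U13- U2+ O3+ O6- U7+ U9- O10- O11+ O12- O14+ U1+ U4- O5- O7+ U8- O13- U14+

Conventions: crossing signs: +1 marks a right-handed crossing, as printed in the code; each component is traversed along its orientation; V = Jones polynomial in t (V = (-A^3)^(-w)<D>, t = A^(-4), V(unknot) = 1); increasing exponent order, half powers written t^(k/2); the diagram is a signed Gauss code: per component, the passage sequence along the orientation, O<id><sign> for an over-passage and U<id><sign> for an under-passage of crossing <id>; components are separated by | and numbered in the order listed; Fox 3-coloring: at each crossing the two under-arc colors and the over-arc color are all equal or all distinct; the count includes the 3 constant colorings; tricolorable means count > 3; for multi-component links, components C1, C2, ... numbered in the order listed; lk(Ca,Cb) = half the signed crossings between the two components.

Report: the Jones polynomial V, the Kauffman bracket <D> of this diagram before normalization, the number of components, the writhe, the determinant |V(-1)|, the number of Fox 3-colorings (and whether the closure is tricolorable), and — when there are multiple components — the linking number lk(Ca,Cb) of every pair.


V(t) = t^-6 - 2t^-5 + 2t^-4 - 3t^-3 + 4t^-2 - 3t^-1 + 3 - 2t + t^2
bracket: A^-14 - 2A^-10 + 3A^-6 - 3A^-2 + 4A^2 - 3A^6 + 2A^10 - 2A^14 + A^18, w = -2
1 component, writhe -2, over 14 crossings
det 21, colorings 9 of 3^14 — tricolorable
observation: the span of V is 8, forcing >= 8 crossings in any diagram


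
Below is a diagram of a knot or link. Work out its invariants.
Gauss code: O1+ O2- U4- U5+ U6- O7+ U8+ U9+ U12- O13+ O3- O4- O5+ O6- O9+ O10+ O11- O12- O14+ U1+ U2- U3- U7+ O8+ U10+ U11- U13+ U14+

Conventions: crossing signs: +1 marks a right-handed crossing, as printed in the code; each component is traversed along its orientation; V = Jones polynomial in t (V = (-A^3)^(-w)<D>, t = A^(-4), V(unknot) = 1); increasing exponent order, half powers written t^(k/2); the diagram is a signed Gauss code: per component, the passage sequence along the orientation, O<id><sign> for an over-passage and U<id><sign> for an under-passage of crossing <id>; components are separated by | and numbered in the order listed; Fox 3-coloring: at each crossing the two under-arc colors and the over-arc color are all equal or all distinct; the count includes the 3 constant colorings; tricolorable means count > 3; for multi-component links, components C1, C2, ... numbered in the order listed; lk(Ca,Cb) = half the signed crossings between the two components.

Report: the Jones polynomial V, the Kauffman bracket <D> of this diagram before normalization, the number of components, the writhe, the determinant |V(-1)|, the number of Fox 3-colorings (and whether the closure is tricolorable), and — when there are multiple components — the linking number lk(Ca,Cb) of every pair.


V(t) = t + t^3 - t^4
bracket: -A^-10 + A^-6 + A^2, w = +2
1 component, writhe +2, over 14 crossings
det 3, colorings 9 of 3^14 — tricolorable
observation: the span of V is 3, forcing >= 3 crossings in any diagram


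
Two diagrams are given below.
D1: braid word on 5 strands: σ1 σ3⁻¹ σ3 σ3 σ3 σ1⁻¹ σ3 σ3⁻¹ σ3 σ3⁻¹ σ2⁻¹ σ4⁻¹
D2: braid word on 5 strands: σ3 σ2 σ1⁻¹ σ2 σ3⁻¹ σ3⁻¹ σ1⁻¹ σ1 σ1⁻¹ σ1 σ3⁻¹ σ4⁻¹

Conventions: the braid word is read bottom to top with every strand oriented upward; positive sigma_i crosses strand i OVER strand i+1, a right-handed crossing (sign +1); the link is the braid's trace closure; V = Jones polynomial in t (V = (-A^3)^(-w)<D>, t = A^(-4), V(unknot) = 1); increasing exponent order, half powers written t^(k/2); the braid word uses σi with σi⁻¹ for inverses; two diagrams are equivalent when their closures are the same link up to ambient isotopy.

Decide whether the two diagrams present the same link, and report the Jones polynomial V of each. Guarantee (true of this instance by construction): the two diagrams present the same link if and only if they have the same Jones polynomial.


equivalent: no
D1 (bracket A^-12 + A^-8 + A^-4 + 1; 12 crossings at w = 0): V = 1 + t + t^2 + t^3
V(D2) = t^-2 + 2 + t^2  [12 crossings, <D> = A^-14 + 2A^-6 + A^2, w = -2]
observation: V(t) takes 2 values over 2 diagrams, fixing the grouping


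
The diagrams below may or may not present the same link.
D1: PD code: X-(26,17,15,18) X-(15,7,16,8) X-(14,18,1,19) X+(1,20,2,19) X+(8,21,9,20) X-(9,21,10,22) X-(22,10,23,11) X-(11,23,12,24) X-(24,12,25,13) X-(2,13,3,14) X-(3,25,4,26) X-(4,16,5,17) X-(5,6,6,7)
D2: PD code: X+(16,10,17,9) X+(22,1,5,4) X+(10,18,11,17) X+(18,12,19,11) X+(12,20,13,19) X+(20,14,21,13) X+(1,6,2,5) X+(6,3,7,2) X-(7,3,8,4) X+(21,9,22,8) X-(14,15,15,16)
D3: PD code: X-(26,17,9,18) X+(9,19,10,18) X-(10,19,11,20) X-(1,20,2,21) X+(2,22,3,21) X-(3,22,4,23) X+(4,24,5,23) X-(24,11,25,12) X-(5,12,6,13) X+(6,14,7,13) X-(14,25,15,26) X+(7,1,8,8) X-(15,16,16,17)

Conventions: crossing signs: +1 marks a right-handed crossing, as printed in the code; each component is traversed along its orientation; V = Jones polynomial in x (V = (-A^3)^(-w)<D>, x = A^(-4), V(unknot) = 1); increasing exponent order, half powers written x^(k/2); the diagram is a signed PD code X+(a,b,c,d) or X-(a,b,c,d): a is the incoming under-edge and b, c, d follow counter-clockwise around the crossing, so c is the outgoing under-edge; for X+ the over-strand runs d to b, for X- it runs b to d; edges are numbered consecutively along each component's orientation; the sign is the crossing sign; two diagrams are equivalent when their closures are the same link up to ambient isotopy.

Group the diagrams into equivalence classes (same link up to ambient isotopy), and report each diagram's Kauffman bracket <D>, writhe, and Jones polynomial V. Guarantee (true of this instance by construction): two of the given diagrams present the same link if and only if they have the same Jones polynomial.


equivalence classes: {D1} | {D2} | {D3}
D1 (bracket A^-17 + A^-9 - A^-5 + A^-1 - A^3 + A^7; 13 crossings at w = -9): V = -x^(-17/2) + x^(-15/2) - x^(-13/2) + x^(-11/2) - x^(-9/2) - x^(-5/2)
D2 (bracket -A^-17 + A^-13 - 2A^-9 + 2A^-5 - A^-1 + 2A^3 + A^11; 11 crossings at w = +7): V = -x^(5/2) - 2x^(9/2) + x^(11/2) - 2x^(13/2) + 2x^(15/2) - x^(17/2) + x^(19/2)
V(D3) = x^(-9/2) - x^(-5/2) - x^(-3/2) - x^(-1/2)  [13 crossings, <D> = A^-7 + A^-3 + A - A^9, w = -3]
key observation: 3 classes among 3 diagrams; unequal V(x) rules out equality


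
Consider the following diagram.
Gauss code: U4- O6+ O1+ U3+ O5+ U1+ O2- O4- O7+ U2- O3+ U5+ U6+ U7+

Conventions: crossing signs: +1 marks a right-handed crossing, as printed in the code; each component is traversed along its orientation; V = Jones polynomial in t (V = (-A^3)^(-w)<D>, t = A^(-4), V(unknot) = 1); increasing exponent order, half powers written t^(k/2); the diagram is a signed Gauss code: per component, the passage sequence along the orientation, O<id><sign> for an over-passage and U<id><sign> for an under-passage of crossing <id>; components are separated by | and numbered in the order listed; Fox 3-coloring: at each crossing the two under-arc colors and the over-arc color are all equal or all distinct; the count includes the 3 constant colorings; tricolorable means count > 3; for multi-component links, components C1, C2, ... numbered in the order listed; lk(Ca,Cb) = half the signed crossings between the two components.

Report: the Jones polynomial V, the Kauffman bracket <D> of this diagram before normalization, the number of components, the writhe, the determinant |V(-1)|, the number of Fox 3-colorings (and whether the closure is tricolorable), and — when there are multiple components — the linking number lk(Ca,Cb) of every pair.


V = t + t^3 - t^4
<D> = A^-7 - A^-3 - A^5 (w = +3)
1 component over 7 crossings, w = +3
9 Fox colorings among 3^7, |V(-1)| = 3: tricolorable
why: the span of V is 3, forcing >= 3 crossings in any diagram


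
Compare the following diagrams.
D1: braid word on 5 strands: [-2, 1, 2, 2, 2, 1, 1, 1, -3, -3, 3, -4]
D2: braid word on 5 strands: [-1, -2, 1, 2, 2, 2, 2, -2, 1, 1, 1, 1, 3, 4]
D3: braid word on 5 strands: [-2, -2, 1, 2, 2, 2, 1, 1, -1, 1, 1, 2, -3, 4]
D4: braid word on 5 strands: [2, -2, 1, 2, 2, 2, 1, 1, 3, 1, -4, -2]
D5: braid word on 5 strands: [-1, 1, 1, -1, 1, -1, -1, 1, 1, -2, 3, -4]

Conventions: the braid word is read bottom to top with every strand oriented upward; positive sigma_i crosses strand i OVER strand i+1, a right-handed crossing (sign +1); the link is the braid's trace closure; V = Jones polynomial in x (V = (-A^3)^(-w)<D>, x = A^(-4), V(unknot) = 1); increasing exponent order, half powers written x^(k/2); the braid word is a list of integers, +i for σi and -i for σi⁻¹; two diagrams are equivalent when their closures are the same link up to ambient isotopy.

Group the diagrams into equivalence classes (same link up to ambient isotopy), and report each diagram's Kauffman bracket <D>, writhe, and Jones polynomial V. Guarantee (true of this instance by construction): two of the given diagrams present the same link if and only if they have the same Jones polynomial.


grouping into links: {D1, D2, D3, D4} | {D5}
V(D1) = x^2 - x^3 + 3x^4 - 3x^5 + 3x^6 - 3x^7 + 2x^8 - x^9  (w +4, c 12, <D> = -A^-24 + 2A^-20 - 3A^-16 + 3A^-12 - 3A^-8 + 3A^-4 - 1 + A^4)
D2 (bracket -A^-12 + 2A^-8 - 3A^-4 + 3 - 3A^4 + 3A^8 - A^12 + A^16; 14 crossings at w = +8): V = x^2 - x^3 + 3x^4 - 3x^5 + 3x^6 - 3x^7 + 2x^8 - x^9
V(D3) = x^2 - x^3 + 3x^4 - 3x^5 + 3x^6 - 3x^7 + 2x^8 - x^9  (w +6, c 14, <D> = -A^-18 + 2A^-14 - 3A^-10 + 3A^-6 - 3A^-2 + 3A^2 - A^6 + A^10)
D4 (bracket -A^-18 + 2A^-14 - 3A^-10 + 3A^-6 - 3A^-2 + 3A^2 - A^6 + A^10; 12 crossings at w = +6): V = x^2 - x^3 + 3x^4 - 3x^5 + 3x^6 - 3x^7 + 2x^8 - x^9
V(D5) = 1  [12 crossings, <D> = 1, w = 0]
key observation: V(x) takes 2 values over 5 diagrams, fixing the grouping


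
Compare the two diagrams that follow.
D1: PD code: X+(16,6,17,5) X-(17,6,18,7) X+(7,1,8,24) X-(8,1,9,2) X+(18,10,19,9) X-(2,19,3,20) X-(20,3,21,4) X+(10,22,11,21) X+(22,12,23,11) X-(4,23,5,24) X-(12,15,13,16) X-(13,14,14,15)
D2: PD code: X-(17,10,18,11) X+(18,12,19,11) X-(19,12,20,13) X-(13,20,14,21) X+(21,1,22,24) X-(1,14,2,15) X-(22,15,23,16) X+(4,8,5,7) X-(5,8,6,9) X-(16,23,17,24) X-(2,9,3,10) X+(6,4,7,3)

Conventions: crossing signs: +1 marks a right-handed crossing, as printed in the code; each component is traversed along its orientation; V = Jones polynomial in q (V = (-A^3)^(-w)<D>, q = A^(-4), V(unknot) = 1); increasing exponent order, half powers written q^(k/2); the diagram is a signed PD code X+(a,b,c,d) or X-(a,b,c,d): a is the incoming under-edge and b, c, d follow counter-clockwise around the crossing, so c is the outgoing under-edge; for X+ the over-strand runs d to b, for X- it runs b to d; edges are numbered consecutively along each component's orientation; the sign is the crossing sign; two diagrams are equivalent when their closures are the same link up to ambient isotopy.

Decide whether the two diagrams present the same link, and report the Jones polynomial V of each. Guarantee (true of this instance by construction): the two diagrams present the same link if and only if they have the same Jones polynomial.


equivalent: no
V(D1) = -q^-3 + 2q^-2 - 2q^-1 + 3 - 2q + 2q^2 - q^3  (w -2, c 12, <D> = -A^-18 + 2A^-14 - 2A^-10 + 3A^-6 - 2A^-2 + 2A^2 - A^6)
V(D2) = -q^-6 + q^-5 - q^-4 + 2q^-3 - q^-2 + q^-1  (w -4, c 12, <D> = A^-8 - A^-4 + 2 - A^4 + A^8 - A^12)
why: V(q) takes 2 values over 2 diagrams, fixing the grouping


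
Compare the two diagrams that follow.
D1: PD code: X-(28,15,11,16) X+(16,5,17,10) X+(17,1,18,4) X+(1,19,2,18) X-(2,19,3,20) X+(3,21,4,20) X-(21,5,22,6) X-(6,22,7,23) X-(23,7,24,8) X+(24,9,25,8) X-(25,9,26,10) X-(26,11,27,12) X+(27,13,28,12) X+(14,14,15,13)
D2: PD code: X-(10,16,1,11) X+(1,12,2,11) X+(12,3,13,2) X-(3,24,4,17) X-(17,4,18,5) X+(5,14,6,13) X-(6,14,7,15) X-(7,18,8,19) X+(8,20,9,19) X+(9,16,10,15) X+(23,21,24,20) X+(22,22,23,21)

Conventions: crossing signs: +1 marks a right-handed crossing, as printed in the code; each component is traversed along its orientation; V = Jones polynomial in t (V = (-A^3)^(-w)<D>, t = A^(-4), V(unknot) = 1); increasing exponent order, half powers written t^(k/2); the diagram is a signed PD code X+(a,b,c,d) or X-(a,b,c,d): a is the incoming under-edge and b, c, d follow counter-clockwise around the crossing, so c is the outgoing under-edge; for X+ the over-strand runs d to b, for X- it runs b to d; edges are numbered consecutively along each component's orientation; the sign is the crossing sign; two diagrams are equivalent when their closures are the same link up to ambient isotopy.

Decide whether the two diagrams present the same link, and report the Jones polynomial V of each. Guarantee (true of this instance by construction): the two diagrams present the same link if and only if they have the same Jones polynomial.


equivalent: yes
V(D1) = t^-2 + 2 + t^2  (w 0, c 14, <D> = A^-8 + 2 + A^8)
D2 (bracket A^-2 + 2A^6 + A^14; 12 crossings at w = +2): V = t^-2 + 2 + t^2
why: Reidemeister moves carry D1 (14 crossings) to D2 (12)


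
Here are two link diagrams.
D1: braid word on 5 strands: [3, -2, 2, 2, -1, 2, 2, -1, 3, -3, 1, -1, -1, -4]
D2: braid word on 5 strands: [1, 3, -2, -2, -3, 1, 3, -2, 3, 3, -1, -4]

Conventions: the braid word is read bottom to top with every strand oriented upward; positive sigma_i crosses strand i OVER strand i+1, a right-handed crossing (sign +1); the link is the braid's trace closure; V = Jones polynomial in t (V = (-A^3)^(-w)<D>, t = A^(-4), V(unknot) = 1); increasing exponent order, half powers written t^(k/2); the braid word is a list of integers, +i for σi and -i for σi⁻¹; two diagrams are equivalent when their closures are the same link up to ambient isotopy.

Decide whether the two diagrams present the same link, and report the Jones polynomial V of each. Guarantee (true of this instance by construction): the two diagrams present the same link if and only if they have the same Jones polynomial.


same link: no
V(D1) = -t^-3 + 2t^-2 - 2t^-1 + 3 - 2t + 2t^2 - t^3  [14 crossings, <D> = -A^-12 + 2A^-8 - 2A^-4 + 3 - 2A^4 + 2A^8 - A^12, w = 0]
D2 (bracket -A^-12 + A^-8 - A^-4 + 3 - A^4 + A^8 - A^12; 12 crossings at w = 0): V = -t^-3 + t^-2 - t^-1 + 3 - t + t^2 - t^3
note: V(t) takes 2 values over 2 diagrams, fixing the grouping


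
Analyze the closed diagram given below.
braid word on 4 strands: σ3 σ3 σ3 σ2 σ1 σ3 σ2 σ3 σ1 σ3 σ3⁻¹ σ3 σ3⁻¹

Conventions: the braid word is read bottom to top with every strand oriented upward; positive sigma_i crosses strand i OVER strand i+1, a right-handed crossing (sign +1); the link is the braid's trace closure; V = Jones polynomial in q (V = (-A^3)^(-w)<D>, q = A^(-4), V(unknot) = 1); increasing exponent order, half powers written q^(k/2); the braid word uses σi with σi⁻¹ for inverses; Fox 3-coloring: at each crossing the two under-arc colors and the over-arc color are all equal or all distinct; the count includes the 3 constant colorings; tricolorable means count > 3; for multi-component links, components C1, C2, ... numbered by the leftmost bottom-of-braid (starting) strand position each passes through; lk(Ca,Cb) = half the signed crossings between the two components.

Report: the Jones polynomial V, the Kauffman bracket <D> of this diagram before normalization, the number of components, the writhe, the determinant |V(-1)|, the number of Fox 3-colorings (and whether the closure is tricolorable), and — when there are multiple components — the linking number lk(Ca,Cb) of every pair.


V(q) = q^3 + q^5 - q^6 + q^7 - q^8 + q^9 - q^10
bracket: A^-13 - A^-9 + A^-5 - A^-1 + A^3 - A^7 - A^15, w = +9
1 component, writhe +9, over 13 crossings
det 7, colorings 3 of 3^13 — not tricolorable
observation: V spans 7 powers of q: at least 7 crossings in any diagram


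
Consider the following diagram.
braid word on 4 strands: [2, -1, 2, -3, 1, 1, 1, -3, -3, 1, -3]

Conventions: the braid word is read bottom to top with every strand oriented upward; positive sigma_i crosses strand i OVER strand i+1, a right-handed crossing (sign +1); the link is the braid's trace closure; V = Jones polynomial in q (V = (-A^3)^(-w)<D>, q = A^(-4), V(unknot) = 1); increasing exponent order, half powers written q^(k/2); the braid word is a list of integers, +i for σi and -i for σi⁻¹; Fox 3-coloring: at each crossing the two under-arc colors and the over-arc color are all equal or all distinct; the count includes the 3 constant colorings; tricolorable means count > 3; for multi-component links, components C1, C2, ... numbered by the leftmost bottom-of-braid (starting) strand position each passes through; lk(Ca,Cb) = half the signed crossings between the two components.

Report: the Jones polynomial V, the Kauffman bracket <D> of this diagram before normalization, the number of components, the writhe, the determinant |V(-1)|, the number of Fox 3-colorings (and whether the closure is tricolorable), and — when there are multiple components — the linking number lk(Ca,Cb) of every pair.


V(q) = q^-4 - 2q^-3 + 4q^-2 - 5q^-1 + 7 - 6q + 6q^2 - 4q^3 + 3q^4 - q^5 + q^6
bracket: -A^-21 + A^-17 - 3A^-13 + 4A^-9 - 6A^-5 + 6A^-1 - 7A^3 + 5A^7 - 4A^11 + 2A^15 - A^19, w = +1
3 components, writhe +1, over 11 crossings
lk(C1,C2) = +3
linking number lk(C1,C3) = -2
lk(C2,C3): 0
det 40, colorings 3 of 3^11 — not tricolorable
observation: w = +1 shifts under R1 moves; the (-A^3)^(-1) factor cancels that in V


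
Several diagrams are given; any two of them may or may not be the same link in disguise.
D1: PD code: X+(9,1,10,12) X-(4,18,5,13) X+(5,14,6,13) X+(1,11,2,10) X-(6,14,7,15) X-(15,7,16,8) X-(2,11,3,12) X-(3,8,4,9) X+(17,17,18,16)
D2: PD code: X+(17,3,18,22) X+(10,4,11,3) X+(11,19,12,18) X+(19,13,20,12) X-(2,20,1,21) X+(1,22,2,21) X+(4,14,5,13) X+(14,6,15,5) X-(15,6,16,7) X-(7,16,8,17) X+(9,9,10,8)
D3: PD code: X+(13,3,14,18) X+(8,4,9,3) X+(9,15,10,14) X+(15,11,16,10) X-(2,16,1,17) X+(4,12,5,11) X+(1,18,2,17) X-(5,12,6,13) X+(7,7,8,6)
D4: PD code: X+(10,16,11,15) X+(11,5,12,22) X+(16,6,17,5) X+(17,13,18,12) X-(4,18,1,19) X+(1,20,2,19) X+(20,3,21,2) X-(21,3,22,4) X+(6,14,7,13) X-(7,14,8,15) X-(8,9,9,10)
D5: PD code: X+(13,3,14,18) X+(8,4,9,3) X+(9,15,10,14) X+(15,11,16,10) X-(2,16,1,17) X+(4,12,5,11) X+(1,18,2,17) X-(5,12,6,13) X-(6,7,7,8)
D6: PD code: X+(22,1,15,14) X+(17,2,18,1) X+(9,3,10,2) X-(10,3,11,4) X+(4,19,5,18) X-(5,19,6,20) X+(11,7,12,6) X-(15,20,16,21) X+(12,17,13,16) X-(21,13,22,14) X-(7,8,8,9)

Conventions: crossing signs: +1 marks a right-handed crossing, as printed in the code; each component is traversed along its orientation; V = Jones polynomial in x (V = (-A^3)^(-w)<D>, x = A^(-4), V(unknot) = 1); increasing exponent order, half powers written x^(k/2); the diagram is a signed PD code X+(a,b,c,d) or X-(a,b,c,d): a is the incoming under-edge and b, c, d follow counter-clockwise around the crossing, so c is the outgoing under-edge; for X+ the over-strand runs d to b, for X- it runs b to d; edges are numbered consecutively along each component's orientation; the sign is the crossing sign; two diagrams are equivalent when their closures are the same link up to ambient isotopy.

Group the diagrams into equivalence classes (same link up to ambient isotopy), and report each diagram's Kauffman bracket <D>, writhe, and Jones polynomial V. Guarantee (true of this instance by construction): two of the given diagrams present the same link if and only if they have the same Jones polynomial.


grouping into links: {D1} | {D2, D3, D4, D5} | {D6}
V(D1) = -x^(-5/2) - x^(-1/2)  (w -1, c 9, <D> = A^-1 + A^7)
V(D2) = -x^(1/2) - x^(3/2) - x^(5/2) + x^(9/2)  [11 crossings, <D> = -A^-3 + A^5 + A^9 + A^13, w = +5]
D3 (bracket -A^-3 + A^5 + A^9 + A^13; 9 crossings at w = +5): V = -x^(1/2) - x^(3/2) - x^(5/2) + x^(9/2)
D4 (bracket -A^-9 + A^-1 + A^3 + A^7; 11 crossings at w = +3): V = -x^(1/2) - x^(3/2) - x^(5/2) + x^(9/2)
V(D5) = -x^(1/2) - x^(3/2) - x^(5/2) + x^(9/2)  [9 crossings, <D> = -A^-9 + A^-1 + A^3 + A^7, w = +3]
V(D6) = -x^(1/2) - x^(5/2)  (w +1, c 11, <D> = A^-7 + A)
key observation: V(x) takes 3 values over 6 diagrams, fixing the grouping


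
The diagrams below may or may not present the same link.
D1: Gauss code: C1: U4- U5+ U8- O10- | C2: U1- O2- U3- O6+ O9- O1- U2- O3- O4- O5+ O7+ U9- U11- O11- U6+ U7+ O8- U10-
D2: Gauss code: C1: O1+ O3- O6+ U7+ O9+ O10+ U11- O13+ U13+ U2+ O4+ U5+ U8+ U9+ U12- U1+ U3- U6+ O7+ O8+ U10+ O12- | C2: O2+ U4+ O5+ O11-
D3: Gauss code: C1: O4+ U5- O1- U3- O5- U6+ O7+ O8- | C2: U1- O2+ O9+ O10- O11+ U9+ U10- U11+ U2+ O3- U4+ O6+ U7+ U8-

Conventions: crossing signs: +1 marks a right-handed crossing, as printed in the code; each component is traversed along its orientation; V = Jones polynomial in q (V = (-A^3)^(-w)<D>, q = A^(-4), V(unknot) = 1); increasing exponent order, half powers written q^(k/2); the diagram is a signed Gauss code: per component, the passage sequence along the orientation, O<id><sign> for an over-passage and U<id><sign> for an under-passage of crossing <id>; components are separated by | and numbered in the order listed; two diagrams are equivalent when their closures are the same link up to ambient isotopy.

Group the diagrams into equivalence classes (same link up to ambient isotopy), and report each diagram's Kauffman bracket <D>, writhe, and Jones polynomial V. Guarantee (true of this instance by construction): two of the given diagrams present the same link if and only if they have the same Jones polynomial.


equivalence classes: {D1} | {D2} | {D3}
D1 (bracket A^-9 + 2A^-1 - A^3 + A^7 - A^11; 11 crossings at w = -5): V = q^(-13/2) - q^(-11/2) + q^(-9/2) - 2q^(-7/2) - q^(-3/2)
D2 (bracket -A^-5 + A^-1 - A^3 + 2A^7 + A^15; 13 crossings at w = +7): V = -q^(3/2) - 2q^(7/2) + q^(9/2) - q^(11/2) + q^(13/2)
V(D3) = q^(-7/2) - 2q^(-5/2) + q^(-3/2) - 2q^(-1/2) + q^(1/2) - q^(3/2)  [11 crossings, <D> = A^-3 - A + 2A^5 - A^9 + 2A^13 - A^17, w = +1]
key observation: 3 classes among 3 diagrams; unequal V(q) rules out equality


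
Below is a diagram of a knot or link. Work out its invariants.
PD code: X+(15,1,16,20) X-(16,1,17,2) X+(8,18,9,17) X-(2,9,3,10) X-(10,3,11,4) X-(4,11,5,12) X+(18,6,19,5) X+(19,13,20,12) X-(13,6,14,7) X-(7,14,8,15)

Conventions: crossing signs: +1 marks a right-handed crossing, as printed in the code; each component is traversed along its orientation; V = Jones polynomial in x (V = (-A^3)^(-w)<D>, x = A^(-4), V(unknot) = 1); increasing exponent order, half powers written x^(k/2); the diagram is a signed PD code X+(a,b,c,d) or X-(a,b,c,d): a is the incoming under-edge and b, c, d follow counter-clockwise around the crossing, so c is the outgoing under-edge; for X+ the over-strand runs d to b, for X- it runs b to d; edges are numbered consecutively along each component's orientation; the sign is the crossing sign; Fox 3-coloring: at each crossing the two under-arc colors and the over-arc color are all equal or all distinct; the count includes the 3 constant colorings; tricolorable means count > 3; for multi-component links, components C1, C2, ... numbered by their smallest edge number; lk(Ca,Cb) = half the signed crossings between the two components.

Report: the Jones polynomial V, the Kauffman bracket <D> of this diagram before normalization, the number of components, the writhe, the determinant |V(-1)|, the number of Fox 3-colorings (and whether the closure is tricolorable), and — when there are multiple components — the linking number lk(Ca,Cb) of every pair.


V(x) = -x^-4 + x^-3 + x^-1
bracket: A^-2 + A^6 - A^10, w = -2
1 component, writhe -2, over 10 crossings
det 3, colorings 9 of 3^10 — tricolorable
observation: |V(-1)| = 3: so tricolorable, since 3 divides 3


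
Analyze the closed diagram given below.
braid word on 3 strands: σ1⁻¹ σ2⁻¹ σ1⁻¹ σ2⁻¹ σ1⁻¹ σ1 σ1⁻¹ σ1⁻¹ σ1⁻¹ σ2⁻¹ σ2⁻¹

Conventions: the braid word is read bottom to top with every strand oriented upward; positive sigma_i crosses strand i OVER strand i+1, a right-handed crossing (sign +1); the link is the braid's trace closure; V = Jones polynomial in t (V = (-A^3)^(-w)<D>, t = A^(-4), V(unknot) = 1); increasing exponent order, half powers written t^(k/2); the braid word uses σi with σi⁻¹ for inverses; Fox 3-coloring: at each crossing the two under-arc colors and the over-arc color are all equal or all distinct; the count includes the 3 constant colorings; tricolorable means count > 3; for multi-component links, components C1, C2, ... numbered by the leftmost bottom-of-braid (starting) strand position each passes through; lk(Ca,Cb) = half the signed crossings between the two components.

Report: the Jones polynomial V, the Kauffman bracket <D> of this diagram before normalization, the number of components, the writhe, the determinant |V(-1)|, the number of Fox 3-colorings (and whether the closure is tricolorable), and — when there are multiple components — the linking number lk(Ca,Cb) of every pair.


V(t) = -t^(-11/2) - t^(-7/2)
bracket: A^-13 + A^-5, w = -9
2 components, writhe -9, over 11 crossings
lk(C1,C2) = -3
det 2, colorings 3 of 3^11 — not tricolorable
observation: the span of V is 2, within the link bound 11 + 2 - 1


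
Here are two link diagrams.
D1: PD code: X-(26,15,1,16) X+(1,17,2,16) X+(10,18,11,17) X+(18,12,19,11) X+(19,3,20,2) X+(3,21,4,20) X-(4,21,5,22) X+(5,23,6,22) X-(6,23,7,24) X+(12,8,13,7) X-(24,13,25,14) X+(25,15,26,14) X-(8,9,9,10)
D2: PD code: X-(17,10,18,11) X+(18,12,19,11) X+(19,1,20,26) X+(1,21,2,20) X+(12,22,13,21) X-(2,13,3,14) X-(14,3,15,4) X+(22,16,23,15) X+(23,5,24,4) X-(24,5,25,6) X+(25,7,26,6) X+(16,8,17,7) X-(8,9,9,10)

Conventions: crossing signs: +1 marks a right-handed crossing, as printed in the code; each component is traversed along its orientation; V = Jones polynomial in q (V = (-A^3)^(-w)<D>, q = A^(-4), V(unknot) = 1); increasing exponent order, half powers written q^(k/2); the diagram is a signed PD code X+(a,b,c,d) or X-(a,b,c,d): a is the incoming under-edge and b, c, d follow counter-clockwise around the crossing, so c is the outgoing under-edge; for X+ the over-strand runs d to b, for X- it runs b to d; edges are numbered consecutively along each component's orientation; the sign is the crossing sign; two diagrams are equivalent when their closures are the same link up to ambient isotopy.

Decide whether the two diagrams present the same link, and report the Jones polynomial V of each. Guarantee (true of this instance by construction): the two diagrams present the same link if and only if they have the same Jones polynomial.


same link: no
V(D1) = q + q^3 - q^4  [13 crossings, <D> = A^-7 - A^-3 - A^5, w = +3]
V(D2) = q - q^2 + 2q^3 - q^4 + q^5 - q^6  (w +3, c 13, <D> = A^-15 - A^-11 + A^-7 - 2A^-3 + A - A^5)
note: 2 values of V(q) split the 2 diagrams


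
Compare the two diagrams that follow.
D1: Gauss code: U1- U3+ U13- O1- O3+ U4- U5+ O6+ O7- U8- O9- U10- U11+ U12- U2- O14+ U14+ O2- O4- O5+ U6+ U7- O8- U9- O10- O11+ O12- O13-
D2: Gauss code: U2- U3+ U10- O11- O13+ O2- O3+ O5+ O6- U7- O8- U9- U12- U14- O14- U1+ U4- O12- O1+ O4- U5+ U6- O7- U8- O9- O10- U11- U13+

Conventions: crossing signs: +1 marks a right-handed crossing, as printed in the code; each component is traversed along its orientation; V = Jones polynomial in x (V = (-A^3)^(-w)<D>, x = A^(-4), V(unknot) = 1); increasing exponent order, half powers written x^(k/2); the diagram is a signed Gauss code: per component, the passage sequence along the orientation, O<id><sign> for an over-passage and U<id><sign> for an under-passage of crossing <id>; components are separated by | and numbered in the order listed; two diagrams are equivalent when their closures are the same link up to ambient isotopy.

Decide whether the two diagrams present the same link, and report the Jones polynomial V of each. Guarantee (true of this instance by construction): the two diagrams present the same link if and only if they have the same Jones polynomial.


same link: yes
V(D1) = -x^-4 + x^-3 + x^-1  [14 crossings, <D> = A^-8 + 1 - A^4, w = -4]
D2 (bracket A^-14 + A^-6 - A^-2; 14 crossings at w = -6): V = -x^-4 + x^-3 + x^-1
note: one V(x) for all 2 diagrams — one class (guaranteed)


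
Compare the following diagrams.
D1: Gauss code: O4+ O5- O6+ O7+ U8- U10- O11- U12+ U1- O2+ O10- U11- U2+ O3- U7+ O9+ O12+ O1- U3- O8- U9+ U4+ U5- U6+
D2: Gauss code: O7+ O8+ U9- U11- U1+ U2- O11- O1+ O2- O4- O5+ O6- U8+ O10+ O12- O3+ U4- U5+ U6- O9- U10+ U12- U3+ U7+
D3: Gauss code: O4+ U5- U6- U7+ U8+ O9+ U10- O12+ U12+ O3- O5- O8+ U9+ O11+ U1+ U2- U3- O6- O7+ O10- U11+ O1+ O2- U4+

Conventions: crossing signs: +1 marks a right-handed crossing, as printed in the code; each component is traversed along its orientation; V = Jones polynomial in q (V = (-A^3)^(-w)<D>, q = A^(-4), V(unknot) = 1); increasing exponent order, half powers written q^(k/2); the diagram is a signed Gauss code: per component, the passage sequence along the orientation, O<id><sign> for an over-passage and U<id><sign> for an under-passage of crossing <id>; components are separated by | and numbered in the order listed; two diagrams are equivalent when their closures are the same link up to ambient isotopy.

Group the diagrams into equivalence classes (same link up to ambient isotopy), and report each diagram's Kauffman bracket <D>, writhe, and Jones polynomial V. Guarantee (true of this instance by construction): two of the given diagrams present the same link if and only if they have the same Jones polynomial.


classes: {D1, D2, D3}
V(D1) = q^-2 - q^-1 + 1 - q + q^2  [12 crossings, <D> = A^-8 - A^-4 + 1 - A^4 + A^8, w = 0]
V(D2) = q^-2 - q^-1 + 1 - q + q^2  [12 crossings, <D> = A^-8 - A^-4 + 1 - A^4 + A^8, w = 0]
V(D3) = q^-2 - q^-1 + 1 - q + q^2  [12 crossings, <D> = A^-2 - A^2 + A^6 - A^10 + A^14, w = +2]
note: all 3 diagrams share one V(q), hence one class


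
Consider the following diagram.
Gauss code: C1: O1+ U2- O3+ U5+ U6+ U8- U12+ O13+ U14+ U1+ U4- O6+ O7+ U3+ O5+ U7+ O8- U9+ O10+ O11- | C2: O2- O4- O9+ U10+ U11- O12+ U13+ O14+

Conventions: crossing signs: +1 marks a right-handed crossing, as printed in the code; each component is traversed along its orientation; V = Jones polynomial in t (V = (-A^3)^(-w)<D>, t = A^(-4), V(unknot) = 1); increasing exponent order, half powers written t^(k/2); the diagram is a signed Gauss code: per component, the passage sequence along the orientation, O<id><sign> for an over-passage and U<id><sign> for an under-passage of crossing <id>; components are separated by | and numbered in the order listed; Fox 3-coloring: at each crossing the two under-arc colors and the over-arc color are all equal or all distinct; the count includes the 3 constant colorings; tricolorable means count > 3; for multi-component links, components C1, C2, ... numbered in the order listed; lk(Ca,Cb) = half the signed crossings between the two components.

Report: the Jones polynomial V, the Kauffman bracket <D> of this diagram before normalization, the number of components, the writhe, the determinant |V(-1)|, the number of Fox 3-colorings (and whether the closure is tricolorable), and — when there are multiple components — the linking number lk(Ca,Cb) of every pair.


Jones polynomial: V(t) = -t^(3/2) - 2t^(7/2) + t^(9/2) - t^(11/2) + t^(13/2)
<D> = A^-8 - A^-4 + 1 - 2A^4 - A^12; writhe +6
components 2, writhe +6 (14 crossings)
linking number lk(C1,C2) = +1
3-colorings: 9 of 3^14, det 6 — tricolorable
note: w = +6 shifts under R1 moves; the (-A^3)^(-6) factor cancels that in V


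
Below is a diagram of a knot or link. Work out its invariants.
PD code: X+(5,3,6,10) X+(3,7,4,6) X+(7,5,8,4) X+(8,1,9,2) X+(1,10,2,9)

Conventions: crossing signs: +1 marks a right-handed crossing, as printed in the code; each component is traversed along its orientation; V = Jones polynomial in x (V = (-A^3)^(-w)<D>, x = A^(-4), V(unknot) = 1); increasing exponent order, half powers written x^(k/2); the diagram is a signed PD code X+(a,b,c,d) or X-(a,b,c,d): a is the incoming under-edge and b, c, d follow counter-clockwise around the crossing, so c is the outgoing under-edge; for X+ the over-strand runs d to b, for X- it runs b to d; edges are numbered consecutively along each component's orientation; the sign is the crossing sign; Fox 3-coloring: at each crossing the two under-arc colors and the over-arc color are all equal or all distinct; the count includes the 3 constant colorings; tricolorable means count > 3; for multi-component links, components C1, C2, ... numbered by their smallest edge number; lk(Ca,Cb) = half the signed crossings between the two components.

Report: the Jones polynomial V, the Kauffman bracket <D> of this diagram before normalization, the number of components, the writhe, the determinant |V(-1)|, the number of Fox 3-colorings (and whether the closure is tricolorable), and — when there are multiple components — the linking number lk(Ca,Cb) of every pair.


V = -x^(3/2) - 2x^(7/2) + x^(9/2) - x^(11/2) + x^(13/2)
<D> = -A^-11 + A^-7 - A^-3 + 2A + A^9 (w = +5)
2 components over 5 crossings, w = +5
lk(C1,C2): +1
9 Fox colorings among 3^5, |V(-1)| = 6: tricolorable
why: w = +5 (over 5 crossings) is diagram-only; (-A^3)^(-5) removes it from V


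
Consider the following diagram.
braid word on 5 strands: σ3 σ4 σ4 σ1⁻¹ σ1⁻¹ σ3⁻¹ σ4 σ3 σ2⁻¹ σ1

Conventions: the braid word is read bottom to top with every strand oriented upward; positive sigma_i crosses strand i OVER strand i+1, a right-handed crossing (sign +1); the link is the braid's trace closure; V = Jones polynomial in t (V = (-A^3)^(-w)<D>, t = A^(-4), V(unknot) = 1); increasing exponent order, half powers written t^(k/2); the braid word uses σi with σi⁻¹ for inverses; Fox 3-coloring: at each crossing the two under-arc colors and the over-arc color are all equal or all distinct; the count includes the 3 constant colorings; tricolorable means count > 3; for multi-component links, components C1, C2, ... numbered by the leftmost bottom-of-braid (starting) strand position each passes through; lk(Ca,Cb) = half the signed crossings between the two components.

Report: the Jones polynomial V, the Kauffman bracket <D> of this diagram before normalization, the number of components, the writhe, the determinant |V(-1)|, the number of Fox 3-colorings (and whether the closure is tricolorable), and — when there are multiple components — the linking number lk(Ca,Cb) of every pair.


V = t - t^2 + 2t^3 - t^4 + t^5 - t^6
<D> = -A^-18 + A^-14 - A^-10 + 2A^-6 - A^-2 + A^2 (w = +2)
1 component over 10 crossings, w = +2
3 Fox colorings among 3^10, |V(-1)| = 7: not tricolorable
why: w = +2 shifts under R1 moves; the (-A^3)^(-2) factor cancels that in V


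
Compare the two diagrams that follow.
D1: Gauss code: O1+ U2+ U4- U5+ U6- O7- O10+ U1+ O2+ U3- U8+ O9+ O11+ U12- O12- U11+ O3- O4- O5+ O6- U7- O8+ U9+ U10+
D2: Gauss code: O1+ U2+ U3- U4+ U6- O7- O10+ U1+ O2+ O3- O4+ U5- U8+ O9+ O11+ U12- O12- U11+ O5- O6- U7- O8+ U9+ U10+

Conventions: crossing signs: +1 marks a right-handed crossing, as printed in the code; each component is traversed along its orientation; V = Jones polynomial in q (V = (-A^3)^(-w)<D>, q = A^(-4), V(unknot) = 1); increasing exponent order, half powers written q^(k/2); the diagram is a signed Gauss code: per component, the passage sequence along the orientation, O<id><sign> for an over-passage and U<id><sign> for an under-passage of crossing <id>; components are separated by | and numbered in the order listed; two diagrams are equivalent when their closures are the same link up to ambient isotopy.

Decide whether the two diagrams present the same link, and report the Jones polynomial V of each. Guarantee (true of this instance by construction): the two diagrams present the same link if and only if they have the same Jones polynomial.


equivalent: yes
D1 (bracket A^-14 - 2A^-10 + 2A^-6 - 2A^-2 + 2A^2 - A^6 + A^10; 12 crossings at w = +2): V = q^-1 - 1 + 2q - 2q^2 + 2q^3 - 2q^4 + q^5
V(D2) = q^-1 - 1 + 2q - 2q^2 + 2q^3 - 2q^4 + q^5  (w +2, c 12, <D> = A^-14 - 2A^-10 + 2A^-6 - 2A^-2 + 2A^2 - A^6 + A^10)
key observation: Reidemeister moves carry D1 (12 crossings) to D2 (12)


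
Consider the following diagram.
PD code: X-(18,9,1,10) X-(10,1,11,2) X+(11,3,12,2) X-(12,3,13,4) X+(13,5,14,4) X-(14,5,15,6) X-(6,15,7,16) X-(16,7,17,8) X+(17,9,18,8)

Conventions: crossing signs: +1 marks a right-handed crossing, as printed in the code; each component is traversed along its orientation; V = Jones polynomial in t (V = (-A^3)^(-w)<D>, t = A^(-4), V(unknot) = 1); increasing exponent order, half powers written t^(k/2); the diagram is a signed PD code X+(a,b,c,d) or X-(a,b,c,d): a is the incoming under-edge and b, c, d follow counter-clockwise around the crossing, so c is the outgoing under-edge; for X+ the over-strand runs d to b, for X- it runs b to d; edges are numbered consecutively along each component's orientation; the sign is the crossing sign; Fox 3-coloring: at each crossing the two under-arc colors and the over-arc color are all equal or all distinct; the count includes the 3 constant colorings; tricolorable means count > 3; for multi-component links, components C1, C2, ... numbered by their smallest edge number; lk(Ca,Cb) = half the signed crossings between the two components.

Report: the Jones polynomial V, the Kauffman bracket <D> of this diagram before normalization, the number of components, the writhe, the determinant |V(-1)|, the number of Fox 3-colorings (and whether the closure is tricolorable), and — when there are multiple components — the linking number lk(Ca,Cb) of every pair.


V(t) = -t^-4 + t^-3 + t^-1
bracket: -A^-5 - A^3 + A^7, w = -3
1 component, writhe -3, over 9 crossings
det 3, colorings 9 of 3^9 — tricolorable
observation: w = -3 shifts under R1 moves; the (-A^3)^(3) factor cancels that in V
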